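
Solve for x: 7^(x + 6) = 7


Express both sides with the same base.
7 = 7^1
Since the bases match, equate exponents: x + 6 = 1
So x = 1 - (6) = -5

x = -5


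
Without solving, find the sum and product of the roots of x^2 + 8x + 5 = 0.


By Vieta's formulas for ax^2 + bx + c = 0:
  Sum of roots = -b/a
  Product of roots = c/a

Here a = 1, b = 8, c = 5
Sum = -(8)/1 = -8
Product = 5/1 = 5

Sum = -8, Product = 5


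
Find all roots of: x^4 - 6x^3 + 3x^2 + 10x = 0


The constant term is 0, so x = 0 is a root. Factor out x:
  x^3 - 6x^2 + 3x + 10 = 0
Let p(x) = x^3 - 6x^2 + 3x + 10. By the rational root theorem (leading coefficient 1), any rational root is an integer divisor of 10: try ±1, ±2, ... in turn.
Test x = 1: value = 8 ≠ 0.
Test x = -1: value = 0 ✓, so (x + 1) is a factor.
Synthetic division by (x + 1): bring down 1; 1(-1) - 6 = -7; (-7)(-1) + 3 = 10; 10(-1) + 10 = 0 → quotient x^2 - 7x + 10, remainder 0.
Solve the quadratic x^2 - 7x + 10 = 0: discriminant = (-7)^2 - 4(1)(10) = 49 - 40 = 9.
sqrt(9) = 3, so x = (7 ± 3)/2: x = 5 or x = 2.
Collecting all roots found:

x = -1, x = 0, x = 2, x = 5


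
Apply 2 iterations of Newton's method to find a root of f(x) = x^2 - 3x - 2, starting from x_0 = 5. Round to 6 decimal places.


Newton's method: x_(n+1) = x_n - f(x_n)/f'(x_n)
f(x) = x^2 - 3x - 2
f'(x) = 2x - 3

Iteration 1:
  f(5.000000) = 8.000000
  f'(5.000000) = 7.000000
  x_1 = 5.000000 - (8.000000)/(7.000000) = 3.857143

Iteration 2:
  f(3.857143) = 1.306122
  f'(3.857143) = 4.714286
  x_2 = 3.857143 - (1.306122)/(4.714286) = 3.580087

x_2 = 3.580087


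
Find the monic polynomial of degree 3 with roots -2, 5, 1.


A monic polynomial with roots -2, 5, 1 is:
p(x) = (x + 2)(x - 5)(x - 1)
After multiplying by (x + 2): x + 2
After multiplying by (x - 5): x^2 - 3x - 10
After multiplying by (x - 1): x^3 - 4x^2 - 7x + 10

x^3 - 4x^2 - 7x + 10


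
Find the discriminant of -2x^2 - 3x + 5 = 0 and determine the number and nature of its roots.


For ax^2 + bx + c = 0, discriminant D = b^2 - 4ac
Here a = -2, b = -3, c = 5
D = (-3)^2 - 4(-2)(5) = 9 + 40 = 49

D = 49 > 0 and is a perfect square (sqrt = 7)
The equation has 2 distinct real rational roots.

Discriminant = 49, 2 distinct real rational roots


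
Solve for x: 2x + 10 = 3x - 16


Starting with: 2x + 10 = 3x - 16
Move all x terms to left: (2 - 3)x = -16 - 10
Simplify: -x = -26
Divide both sides by -1: x = 26

x = 26


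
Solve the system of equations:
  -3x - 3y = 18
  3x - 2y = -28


Using Cramer's rule:
Determinant D = (-3)(-2) - (3)(-3) = 6 + 9 = 15
Dx = (18)(-2) - (-28)(-3) = -36 - 84 = -120
Dy = (-3)(-28) - (3)(18) = 84 - 54 = 30
x = Dx/D = -120/15 = -8
y = Dy/D = 30/15 = 2

x = -8, y = 2


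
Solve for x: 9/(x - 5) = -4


Multiply both sides by (x - 5): 9 = -4(x - 5)
Distribute: 9 = -4x + 20
-4x = 9 - 20 = -11
x = 11/4

x = 11/4


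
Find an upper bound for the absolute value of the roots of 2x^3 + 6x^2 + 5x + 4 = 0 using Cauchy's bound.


Cauchy's bound: all roots r satisfy |r| <= 1 + max(|a_i/a_n|) for i = 0,...,n-1
where a_n is the leading coefficient.

Coefficients: [2, 6, 5, 4]
Leading coefficient a_n = 2
Ratios |a_i/a_n|: 3, 5/2, 2
Maximum ratio: 3
Cauchy's bound: |r| <= 1 + 3 = 4

Upper bound = 4


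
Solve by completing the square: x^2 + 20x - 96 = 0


Start: x^2 + 20x - 96 = 0
Move constant: x^2 + 20x = 96
Half of 20 is 10, squared is 100
Add 100 to both sides: x^2 + 20x + 100 = 196
(x + 10)^2 = 196
x + 10 = ±14
x = -10 + 14 = 4 or x = -10 - 14 = -24

x = -24, x = 4


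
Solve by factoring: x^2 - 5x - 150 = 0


We need two numbers that multiply to -150 and add to -5.
Those numbers are -15 and 10 (since (-15) * 10 = -150 and (-15) + 10 = -5).
So x^2 - 5x - 150 = (x - 15)(x + 10) = 0
Setting each factor to zero: x = 15 or x = -10

x = -10, x = 15


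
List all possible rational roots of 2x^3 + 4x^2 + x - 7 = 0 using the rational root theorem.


Rational root theorem: possible roots are ±p/q where:
  p divides the constant term (-7): p ∈ {1, 7}
  q divides the leading coefficient (2): q ∈ {1, 2}

All possible rational roots: -7, -7/2, -1, -1/2, 1/2, 1, 7/2, 7

-7, -7/2, -1, -1/2, 1/2, 1, 7/2, 7


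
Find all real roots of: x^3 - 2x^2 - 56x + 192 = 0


Let p(x) = x^3 - 2x^2 - 56x + 192. By the rational root theorem (leading coefficient 1), any rational root is an integer divisor of 192: try ±1, ±2, ... in turn.
Test x = 1: value = 135 ≠ 0.
Test x = -1: value = 245 ≠ 0.
Test x = 2: value = 80 ≠ 0.
Test x = -2: value = 288 ≠ 0.
Test x = 3: value = 33 ≠ 0.
Test x = -3: value = 315 ≠ 0.
Test x = 4: value = 0 ✓, so (x - 4) is a factor.
Synthetic division by (x - 4): bring down 1; 1(4) - 2 = 2; 2(4) - 56 = -48; (-48)(4) + 192 = 0 → quotient x^2 + 2x - 48, remainder 0.
Solve the quadratic x^2 + 2x - 48 = 0: discriminant = 2^2 - 4(1)(-48) = 4 + 192 = 196.
sqrt(196) = 14, so x = (-2 ± 14)/2: x = 6 or x = -8.

x = -8, x = 4, x = 6


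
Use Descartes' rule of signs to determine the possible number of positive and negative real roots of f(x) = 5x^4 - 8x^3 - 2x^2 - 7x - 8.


Descartes' rule of signs:

For positive roots, count sign changes in f(x) = 5x^4 - 8x^3 - 2x^2 - 7x - 8:
Signs of coefficients: +, -, -, -, -
Number of sign changes: 1
Possible positive real roots: 1

For negative roots, examine f(-x) = 5x^4 + 8x^3 - 2x^2 + 7x - 8:
Signs of coefficients: +, +, -, +, -
Number of sign changes: 3
Possible negative real roots: 3, 1

Positive roots: 1; Negative roots: 3 or 1


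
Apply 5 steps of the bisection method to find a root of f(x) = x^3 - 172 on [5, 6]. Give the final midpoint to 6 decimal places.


f(x) = x^3 - 172
f(5) = -47 < 0
f(6) = 44 > 0

Step 1: midpoint = (5.000000 + 6.000000)/2 = 5.500000
  f(5.500000) = -5.625000
  f(mid) < 0, so root is in [5.500000, 6.000000]

Step 2: midpoint = (5.500000 + 6.000000)/2 = 5.750000
  f(5.750000) = 18.109375
  f(mid) > 0, so root is in [5.500000, 5.750000]

Step 3: midpoint = (5.500000 + 5.750000)/2 = 5.625000
  f(5.625000) = 5.978516
  f(mid) > 0, so root is in [5.500000, 5.625000]

Step 4: midpoint = (5.500000 + 5.625000)/2 = 5.562500
  f(5.562500) = 0.111572
  f(mid) > 0, so root is in [5.500000, 5.562500]

Step 5: midpoint = (5.500000 + 5.562500)/2 = 5.531250
  f(5.531250) = -2.772919
  f(mid) < 0, so root is in [5.531250, 5.562500]

midpoint = 5.531250


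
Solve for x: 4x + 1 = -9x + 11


Starting with: 4x + 1 = -9x + 11
Move all x terms to left: (4 + 9)x = 11 - 1
Simplify: 13x = 10
Divide both sides by 13: x = 10/13

x = 10/13


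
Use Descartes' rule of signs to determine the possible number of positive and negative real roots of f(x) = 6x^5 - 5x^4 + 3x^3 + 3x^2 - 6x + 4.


Descartes' rule of signs:

For positive roots, count sign changes in f(x) = 6x^5 - 5x^4 + 3x^3 + 3x^2 - 6x + 4:
Signs of coefficients: +, -, +, +, -, +
Number of sign changes: 4
Possible positive real roots: 4, 2, 0

For negative roots, examine f(-x) = -6x^5 - 5x^4 - 3x^3 + 3x^2 + 6x + 4:
Signs of coefficients: -, -, -, +, +, +
Number of sign changes: 1
Possible negative real roots: 1

Positive roots: 4 or 2 or 0; Negative roots: 1


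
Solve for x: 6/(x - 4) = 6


Multiply both sides by (x - 4): 6 = 6(x - 4)
Distribute: 6 = 6x - 24
6x = 6 + 24 = 30
x = 5

x = 5


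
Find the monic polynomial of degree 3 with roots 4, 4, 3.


A monic polynomial with roots 4, 4, 3 is:
p(x) = (x - 4)(x - 4)(x - 3)
After multiplying by (x - 4): x - 4
After multiplying by (x - 4): x^2 - 8x + 16
After multiplying by (x - 3): x^3 - 11x^2 + 40x - 48

x^3 - 11x^2 + 40x - 48


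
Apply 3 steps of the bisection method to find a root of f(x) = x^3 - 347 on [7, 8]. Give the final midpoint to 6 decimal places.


f(x) = x^3 - 347
f(7) = -4 < 0
f(8) = 165 > 0

Step 1: midpoint = (7.000000 + 8.000000)/2 = 7.500000
  f(7.500000) = 74.875000
  f(mid) > 0, so root is in [7.000000, 7.500000]

Step 2: midpoint = (7.000000 + 7.500000)/2 = 7.250000
  f(7.250000) = 34.078125
  f(mid) > 0, so root is in [7.000000, 7.250000]

Step 3: midpoint = (7.000000 + 7.250000)/2 = 7.125000
  f(7.125000) = 14.705078
  f(mid) > 0, so root is in [7.000000, 7.125000]

midpoint = 7.125000


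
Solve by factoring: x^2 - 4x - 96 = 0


We need two numbers that multiply to -96 and add to -4.
Those numbers are -12 and 8 (since (-12) * 8 = -96 and (-12) + 8 = -4).
So x^2 - 4x - 96 = (x - 12)(x + 8) = 0
Setting each factor to zero: x = 12 or x = -8

x = -8, x = 12


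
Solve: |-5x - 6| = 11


An absolute value equation |expr| = 11 gives two cases:
Case 1: -5x - 6 = 11
  -5x = 17, so x = -17/5
Case 2: -5x - 6 = -11
  -5x = -5, so x = 1

x = -17/5, x = 1


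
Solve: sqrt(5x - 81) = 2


Square both sides: 5x - 81 = 2^2 = 4
5x = 4 + 81 = 85
x = 17
Check: sqrt(5*17 - 81) = sqrt(4) = 2 ✓

x = 17


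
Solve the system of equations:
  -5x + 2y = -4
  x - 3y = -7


Using Cramer's rule:
Determinant D = (-5)(-3) - (1)(2) = 15 - 2 = 13
Dx = (-4)(-3) - (-7)(2) = 12 + 14 = 26
Dy = (-5)(-7) - (1)(-4) = 35 + 4 = 39
x = Dx/D = 26/13 = 2
y = Dy/D = 39/13 = 3

x = 2, y = 3


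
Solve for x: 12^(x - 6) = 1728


Express both sides with the same base.
1728 = 12^3
Since the bases match, equate exponents: x - 6 = 3
So x = 3 - (-6) = 9

x = 9


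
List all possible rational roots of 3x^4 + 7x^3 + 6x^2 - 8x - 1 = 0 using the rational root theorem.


Rational root theorem: possible roots are ±p/q where:
  p divides the constant term (-1): p ∈ {1}
  q divides the leading coefficient (3): q ∈ {1, 3}

All possible rational roots: -1, -1/3, 1/3, 1

-1, -1/3, 1/3, 1


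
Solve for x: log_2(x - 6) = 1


Convert to exponential form: x - 6 = 2^1 = 2
x = 2 + 6 = 8
Check: log_2(8 - 6) = log_2(2) = log_2(2) = 1 ✓

x = 8


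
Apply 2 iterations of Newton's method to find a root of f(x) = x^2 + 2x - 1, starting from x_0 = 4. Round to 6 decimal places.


Newton's method: x_(n+1) = x_n - f(x_n)/f'(x_n)
f(x) = x^2 + 2x - 1
f'(x) = 2x + 2

Iteration 1:
  f(4.000000) = 23.000000
  f'(4.000000) = 10.000000
  x_1 = 4.000000 - (23.000000)/(10.000000) = 1.700000

Iteration 2:
  f(1.700000) = 5.290000
  f'(1.700000) = 5.400000
  x_2 = 1.700000 - (5.290000)/(5.400000) = 0.720370

x_2 = 0.720370


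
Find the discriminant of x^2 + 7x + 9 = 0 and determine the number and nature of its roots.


For ax^2 + bx + c = 0, discriminant D = b^2 - 4ac
Here a = 1, b = 7, c = 9
D = (7)^2 - 4(1)(9) = 49 - 36 = 13

D = 13 > 0 but not a perfect square
The equation has 2 distinct real irrational roots.

Discriminant = 13, 2 distinct real irrational roots


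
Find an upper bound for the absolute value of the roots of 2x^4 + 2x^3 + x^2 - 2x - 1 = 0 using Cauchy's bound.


Cauchy's bound: all roots r satisfy |r| <= 1 + max(|a_i/a_n|) for i = 0,...,n-1
where a_n is the leading coefficient.

Coefficients: [2, 2, 1, -2, -1]
Leading coefficient a_n = 2
Ratios |a_i/a_n|: 1, 1/2, 1, 1/2
Maximum ratio: 1
Cauchy's bound: |r| <= 1 + 1 = 2

Upper bound = 2


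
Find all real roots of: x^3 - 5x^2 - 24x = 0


The constant term is 0, so x = 0 is a root. Factor out x:
  x(x^2 - 5x - 24) = 0
Solve the quadratic x^2 - 5x - 24 = 0: discriminant = (-5)^2 - 4(1)(-24) = 25 + 96 = 121.
sqrt(121) = 11, so x = (5 ± 11)/2: x = 8 or x = -3.

x = -3, x = 0, x = 8


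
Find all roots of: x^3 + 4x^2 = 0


The lowest-degree term is x^2, so x = 0 is a root with multiplicity 2. Factor out x^2:
  x + 4 = 0
Linear factor x + 4 = 0 gives x = -4.
Collecting all roots found:

x = -4, x = 0 (multiplicity 2)


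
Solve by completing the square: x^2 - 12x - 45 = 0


Start: x^2 - 12x - 45 = 0
Move constant: x^2 - 12x = 45
Half of -12 is -6, squared is 36
Add 36 to both sides: x^2 - 12x + 36 = 81
(x - 6)^2 = 81
x - 6 = ±9
x = 6 + 9 = 15 or x = 6 - 9 = -3

x = -3, x = 15


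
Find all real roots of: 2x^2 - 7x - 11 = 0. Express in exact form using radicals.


Using the quadratic formula: x = (-b ± sqrt(b^2 - 4ac)) / (2a)
Here a = 2, b = -7, c = -11
Discriminant = b^2 - 4ac = (-7)^2 - 4(2)(-11) = 49 + 88 = 137
Since discriminant = 137 > 0, there are two real roots.
x = (7 ± sqrt(137)) / 4
Numerically: x ≈ 4.6762 or x ≈ -1.1762

x = (7 + sqrt(137)) / 4 or x = (7 - sqrt(137)) / 4


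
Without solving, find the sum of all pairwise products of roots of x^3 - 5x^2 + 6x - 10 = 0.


By Vieta's formulas for x^3 + bx^2 + cx + d = 0:
  r1 + r2 + r3 = -b/a = 5
  r1*r2 + r1*r3 + r2*r3 = c/a = 6
  r1*r2*r3 = -d/a = 10


Sum of pairwise products = 6


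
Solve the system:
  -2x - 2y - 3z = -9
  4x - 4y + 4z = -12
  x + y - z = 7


Using Cramer's rule. Expand each determinant along the first row.
D  = (-2)*[(-4)*(-1) - 4*1] - (-2)*[4*(-1) - 4*1] + (-3)*[4*1 - (-4)*1]
  = (-2)*(0) - (-2)*(-8) + (-3)*(8) = -40
Dx = (-9)*[(-4)*(-1) - 4*1] - (-2)*[(-12)*(-1) - 4*7] + (-3)*[(-12)*1 - (-4)*7]
  = (-9)*(0) - (-2)*(-16) + (-3)*(16) = -80
Dy = (-2)*[(-12)*(-1) - 4*7] - (-9)*[4*(-1) - 4*1] + (-3)*[4*7 - (-12)*1]
  = (-2)*(-16) - (-9)*(-8) + (-3)*(40) = -160
Dz = (-2)*[(-4)*7 - (-12)*1] - (-2)*[4*7 - (-12)*1] + (-9)*[4*1 - (-4)*1]
  = (-2)*(-16) - (-2)*(40) + (-9)*(8) = 40
x = Dx/D = -80/-40 = 2, y = Dy/D = -160/-40 = 4, z = Dz/D = 40/-40 = -1
Check eq1: (-2)(2) + (-2)(4) + (-3)(-1) = -9 = -9 ✓
Check eq2: (4)(2) + (-4)(4) + (4)(-1) = -12 = -12 ✓
Check eq3: (1)(2) + (1)(4) + (-1)(-1) = 7 = 7 ✓

x = 2, y = 4, z = -1


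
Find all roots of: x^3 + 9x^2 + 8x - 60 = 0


Let p(x) = x^3 + 9x^2 + 8x - 60. By the rational root theorem (leading coefficient 1), any rational root is an integer divisor of 60: try ±1, ±2, ... in turn.
Test x = 1: value = -42 ≠ 0.
Test x = -1: value = -60 ≠ 0.
Test x = 2: value = 0 ✓, so (x - 2) is a factor.
Synthetic division by (x - 2): bring down 1; 1(2) + 9 = 11; 11(2) + 8 = 30; 30(2) - 60 = 0 → quotient x^2 + 11x + 30, remainder 0.
Solve the quadratic x^2 + 11x + 30 = 0: discriminant = 11^2 - 4(1)(30) = 121 - 120 = 1.
sqrt(1) = 1, so x = (-11 ± 1)/2: x = -5 or x = -6.
Collecting all roots found:

x = -6, x = -5, x = 2


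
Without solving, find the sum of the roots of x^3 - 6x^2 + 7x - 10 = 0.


By Vieta's formulas for x^3 + bx^2 + cx + d = 0:
  r1 + r2 + r3 = -b/a = 6
  r1*r2 + r1*r3 + r2*r3 = c/a = 7
  r1*r2*r3 = -d/a = 10


Sum = 6


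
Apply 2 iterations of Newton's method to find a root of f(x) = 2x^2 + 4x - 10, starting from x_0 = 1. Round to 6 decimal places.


Newton's method: x_(n+1) = x_n - f(x_n)/f'(x_n)
f(x) = 2x^2 + 4x - 10
f'(x) = 4x + 4

Iteration 1:
  f(1.000000) = -4.000000
  f'(1.000000) = 8.000000
  x_1 = 1.000000 - (-4.000000)/(8.000000) = 1.500000

Iteration 2:
  f(1.500000) = 0.500000
  f'(1.500000) = 10.000000
  x_2 = 1.500000 - (0.500000)/(10.000000) = 1.450000

x_2 = 1.450000


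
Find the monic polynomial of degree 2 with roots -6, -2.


A monic polynomial with roots -6, -2 is:
p(x) = (x + 6)(x + 2)
After multiplying by (x + 6): x + 6
After multiplying by (x + 2): x^2 + 8x + 12

x^2 + 8x + 12


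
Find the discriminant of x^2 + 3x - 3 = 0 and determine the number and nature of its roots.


For ax^2 + bx + c = 0, discriminant D = b^2 - 4ac
Here a = 1, b = 3, c = -3
D = (3)^2 - 4(1)(-3) = 9 + 12 = 21

D = 21 > 0 but not a perfect square
The equation has 2 distinct real irrational roots.

Discriminant = 21, 2 distinct real irrational roots


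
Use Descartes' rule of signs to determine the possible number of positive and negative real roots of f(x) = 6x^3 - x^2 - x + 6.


Descartes' rule of signs:

For positive roots, count sign changes in f(x) = 6x^3 - x^2 - x + 6:
Signs of coefficients: +, -, -, +
Number of sign changes: 2
Possible positive real roots: 2, 0

For negative roots, examine f(-x) = -6x^3 - x^2 + x + 6:
Signs of coefficients: -, -, +, +
Number of sign changes: 1
Possible negative real roots: 1

Positive roots: 2 or 0; Negative roots: 1


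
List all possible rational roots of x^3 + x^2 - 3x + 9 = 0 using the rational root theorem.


Rational root theorem: possible roots are ±p/q where:
  p divides the constant term (9): p ∈ {1, 3, 9}
  q divides the leading coefficient (1): q ∈ {1}

All possible rational roots: -9, -3, -1, 1, 3, 9

-9, -3, -1, 1, 3, 9


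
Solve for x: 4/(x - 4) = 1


Multiply both sides by (x - 4): 4 = 1(x - 4)
Distribute: 4 = x - 4
x = 4 + 4 = 8
x = 8

x = 8


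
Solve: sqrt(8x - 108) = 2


Square both sides: 8x - 108 = 2^2 = 4
8x = 4 + 108 = 112
x = 14
Check: sqrt(8*14 - 108) = sqrt(4) = 2 ✓

x = 14


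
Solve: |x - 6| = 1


An absolute value equation |expr| = 1 gives two cases:
Case 1: x - 6 = 1
  x = 7, so x = 7
Case 2: x - 6 = -1
  x = 5, so x = 5

x = 5, x = 7


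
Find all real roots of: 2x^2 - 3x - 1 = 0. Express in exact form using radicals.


Using the quadratic formula: x = (-b ± sqrt(b^2 - 4ac)) / (2a)
Here a = 2, b = -3, c = -1
Discriminant = b^2 - 4ac = (-3)^2 - 4(2)(-1) = 9 + 8 = 17
Since discriminant = 17 > 0, there are two real roots.
x = (3 ± sqrt(17)) / 4
Numerically: x ≈ 1.7808 or x ≈ -0.2808

x = (3 + sqrt(17)) / 4 or x = (3 - sqrt(17)) / 4


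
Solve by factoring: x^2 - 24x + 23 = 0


We need two numbers that multiply to 23 and add to -24.
Those numbers are -23 and -1 (since (-23) * (-1) = 23 and (-23) + (-1) = -24).
So x^2 - 24x + 23 = (x - 23)(x - 1) = 0
Setting each factor to zero: x = 23 or x = 1

x = 1, x = 23


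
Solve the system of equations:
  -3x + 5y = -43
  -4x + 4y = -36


Using Cramer's rule:
Determinant D = (-3)(4) - (-4)(5) = -12 + 20 = 8
Dx = (-43)(4) - (-36)(5) = -172 + 180 = 8
Dy = (-3)(-36) - (-4)(-43) = 108 - 172 = -64
x = Dx/D = 8/8 = 1
y = Dy/D = -64/8 = -8

x = 1, y = -8


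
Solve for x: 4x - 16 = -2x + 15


Starting with: 4x - 16 = -2x + 15
Move all x terms to left: (4 + 2)x = 15 + 16
Simplify: 6x = 31
Divide both sides by 6: x = 31/6

x = 31/6


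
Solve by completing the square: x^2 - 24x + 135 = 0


Start: x^2 - 24x + 135 = 0
Move constant: x^2 - 24x = -135
Half of -24 is -12, squared is 144
Add 144 to both sides: x^2 - 24x + 144 = 9
(x - 12)^2 = 9
x - 12 = ±3
x = 12 + 3 = 15 or x = 12 - 3 = 9

x = 9, x = 15


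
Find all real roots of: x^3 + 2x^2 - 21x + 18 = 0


Let p(x) = x^3 + 2x^2 - 21x + 18. By the rational root theorem (leading coefficient 1), any rational root is an integer divisor of 18: try ±1, ±2, ... in turn.
Test x = 1: value = 0 ✓, so (x - 1) is a factor.
Synthetic division by (x - 1): bring down 1; 1(1) + 2 = 3; 3(1) - 21 = -18; (-18)(1) + 18 = 0 → quotient x^2 + 3x - 18, remainder 0.
Solve the quadratic x^2 + 3x - 18 = 0: discriminant = 3^2 - 4(1)(-18) = 9 + 72 = 81.
sqrt(81) = 9, so x = (-3 ± 9)/2: x = 3 or x = -6.

x = -6, x = 1, x = 3


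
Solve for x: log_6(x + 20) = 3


Convert to exponential form: x + 20 = 6^3 = 216
x = 216 - 20 = 196
Check: log_6(196 + 20) = log_6(216) = log_6(216) = 3 ✓

x = 196


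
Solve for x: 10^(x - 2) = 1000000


Express both sides with the same base.
1000000 = 10^6
Since the bases match, equate exponents: x - 2 = 6
So x = 6 - (-2) = 8

x = 8


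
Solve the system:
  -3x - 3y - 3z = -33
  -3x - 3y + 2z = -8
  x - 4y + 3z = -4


Using Cramer's rule. Expand each determinant along the first row.
D  = (-3)*[(-3)*3 - 2*(-4)] - (-3)*[(-3)*3 - 2*1] + (-3)*[(-3)*(-4) - (-3)*1]
  = (-3)*(-1) - (-3)*(-11) + (-3)*(15) = -75
Dx = (-33)*[(-3)*3 - 2*(-4)] - (-3)*[(-8)*3 - 2*(-4)] + (-3)*[(-8)*(-4) - (-3)*(-4)]
  = (-33)*(-1) - (-3)*(-16) + (-3)*(20) = -75
Dy = (-3)*[(-8)*3 - 2*(-4)] - (-33)*[(-3)*3 - 2*1] + (-3)*[(-3)*(-4) - (-8)*1]
  = (-3)*(-16) - (-33)*(-11) + (-3)*(20) = -375
Dz = (-3)*[(-3)*(-4) - (-8)*(-4)] - (-3)*[(-3)*(-4) - (-8)*1] + (-33)*[(-3)*(-4) - (-3)*1]
  = (-3)*(-20) - (-3)*(20) + (-33)*(15) = -375
x = Dx/D = -75/-75 = 1, y = Dy/D = -375/-75 = 5, z = Dz/D = -375/-75 = 5
Check eq1: (-3)(1) + (-3)(5) + (-3)(5) = -33 = -33 ✓
Check eq2: (-3)(1) + (-3)(5) + (2)(5) = -8 = -8 ✓
Check eq3: (1)(1) + (-4)(5) + (3)(5) = -4 = -4 ✓

x = 1, y = 5, z = 5


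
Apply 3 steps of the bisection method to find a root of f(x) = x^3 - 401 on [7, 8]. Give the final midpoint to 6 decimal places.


f(x) = x^3 - 401
f(7) = -58 < 0
f(8) = 111 > 0

Step 1: midpoint = (7.000000 + 8.000000)/2 = 7.500000
  f(7.500000) = 20.875000
  f(mid) > 0, so root is in [7.000000, 7.500000]

Step 2: midpoint = (7.000000 + 7.500000)/2 = 7.250000
  f(7.250000) = -19.921875
  f(mid) < 0, so root is in [7.250000, 7.500000]

Step 3: midpoint = (7.250000 + 7.500000)/2 = 7.375000
  f(7.375000) = 0.130859
  f(mid) > 0, so root is in [7.250000, 7.375000]

midpoint = 7.375000


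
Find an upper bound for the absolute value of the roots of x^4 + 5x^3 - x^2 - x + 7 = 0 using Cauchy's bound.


Cauchy's bound: all roots r satisfy |r| <= 1 + max(|a_i/a_n|) for i = 0,...,n-1
where a_n is the leading coefficient.

Coefficients: [1, 5, -1, -1, 7]
Leading coefficient a_n = 1
Ratios |a_i/a_n|: 5, 1, 1, 7
Maximum ratio: 7
Cauchy's bound: |r| <= 1 + 7 = 8

Upper bound = 8


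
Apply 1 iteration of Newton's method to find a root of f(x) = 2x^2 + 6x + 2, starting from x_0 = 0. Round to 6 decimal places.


Newton's method: x_(n+1) = x_n - f(x_n)/f'(x_n)
f(x) = 2x^2 + 6x + 2
f'(x) = 4x + 6

Iteration 1:
  f(0.000000) = 2.000000
  f'(0.000000) = 6.000000
  x_1 = 0.000000 - (2.000000)/(6.000000) = -0.333333

x_1 = -0.333333


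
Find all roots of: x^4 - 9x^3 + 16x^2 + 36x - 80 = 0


Let p(x) = x^4 - 9x^3 + 16x^2 + 36x - 80. By the rational root theorem (leading coefficient 1), any rational root is an integer divisor of 80: try ±1, ±2, ... in turn.
Test x = 1: value = -36 ≠ 0.
Test x = -1: value = -90 ≠ 0.
Test x = 2: value = 0 ✓, so (x - 2) is a factor.
Synthetic division by (x - 2): bring down 1; 1(2) - 9 = -7; (-7)(2) + 16 = 2; 2(2) + 36 = 40; 40(2) - 80 = 0 → quotient x^3 - 7x^2 + 2x + 40, remainder 0.
Continue with the quotient x^3 - 7x^2 + 2x + 40 (candidates must divide 40; re-test x = 2 first in case it repeats).
Test x = 2: value = 24 ≠ 0.
Test x = -2: value = 0 ✓, so (x + 2) is a factor.
Synthetic division by (x + 2): bring down 1; 1(-2) - 7 = -9; (-9)(-2) + 2 = 20; 20(-2) + 40 = 0 → quotient x^2 - 9x + 20, remainder 0.
Solve the quadratic x^2 - 9x + 20 = 0: discriminant = (-9)^2 - 4(1)(20) = 81 - 80 = 1.
sqrt(1) = 1, so x = (9 ± 1)/2: x = 5 or x = 4.
Collecting all roots found:

x = -2, x = 2, x = 4, x = 5


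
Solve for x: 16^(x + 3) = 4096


Express both sides with the same base.
4096 = 16^3
Since the bases match, equate exponents: x + 3 = 3
So x = 3 - (3) = 0

x = 0


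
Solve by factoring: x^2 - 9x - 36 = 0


We need two numbers that multiply to -36 and add to -9.
Those numbers are 3 and -12 (since 3 * (-12) = -36 and 3 + (-12) = -9).
So x^2 - 9x - 36 = (x + 3)(x - 12) = 0
Setting each factor to zero: x = -3 or x = 12

x = -3, x = 12


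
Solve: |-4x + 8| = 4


An absolute value equation |expr| = 4 gives two cases:
Case 1: -4x + 8 = 4
  -4x = -4, so x = 1
Case 2: -4x + 8 = -4
  -4x = -12, so x = 3

x = 1, x = 3


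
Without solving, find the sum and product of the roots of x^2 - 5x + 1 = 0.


By Vieta's formulas for ax^2 + bx + c = 0:
  Sum of roots = -b/a
  Product of roots = c/a

Here a = 1, b = -5, c = 1
Sum = -(-5)/1 = 5
Product = 1/1 = 1

Sum = 5, Product = 1


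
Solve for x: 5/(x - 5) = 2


Multiply both sides by (x - 5): 5 = 2(x - 5)
Distribute: 5 = 2x - 10
2x = 5 + 10 = 15
x = 15/2

x = 15/2


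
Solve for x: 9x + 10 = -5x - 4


Starting with: 9x + 10 = -5x - 4
Move all x terms to left: (9 + 5)x = -4 - 10
Simplify: 14x = -14
Divide both sides by 14: x = -1

x = -1


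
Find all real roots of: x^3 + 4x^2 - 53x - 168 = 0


Let p(x) = x^3 + 4x^2 - 53x - 168. By the rational root theorem (leading coefficient 1), any rational root is an integer divisor of 168: try ±1, ±2, ... in turn.
Test x = 1: value = -216 ≠ 0.
Test x = -1: value = -112 ≠ 0.
Test x = 2: value = -250 ≠ 0.
Test x = -2: value = -54 ≠ 0.
Test x = 3: value = -264 ≠ 0.
Test x = -3: value = 0 ✓, so (x + 3) is a factor.
Synthetic division by (x + 3): bring down 1; 1(-3) + 4 = 1; 1(-3) - 53 = -56; (-56)(-3) - 168 = 0 → quotient x^2 + x - 56, remainder 0.
Solve the quadratic x^2 + x - 56 = 0: discriminant = 1^2 - 4(1)(-56) = 1 + 224 = 225.
sqrt(225) = 15, so x = (-1 ± 15)/2: x = 7 or x = -8.

x = -8, x = -3, x = 7


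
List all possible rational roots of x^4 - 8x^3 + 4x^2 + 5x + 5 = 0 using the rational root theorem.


Rational root theorem: possible roots are ±p/q where:
  p divides the constant term (5): p ∈ {1, 5}
  q divides the leading coefficient (1): q ∈ {1}

All possible rational roots: -5, -1, 1, 5

-5, -1, 1, 5


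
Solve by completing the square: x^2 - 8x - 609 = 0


Start: x^2 - 8x - 609 = 0
Move constant: x^2 - 8x = 609
Half of -8 is -4, squared is 16
Add 16 to both sides: x^2 - 8x + 16 = 625
(x - 4)^2 = 625
x - 4 = ±25
x = 4 + 25 = 29 or x = 4 - 25 = -21

x = -21, x = 29


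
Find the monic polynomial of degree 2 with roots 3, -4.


A monic polynomial with roots 3, -4 is:
p(x) = (x - 3)(x + 4)
After multiplying by (x - 3): x - 3
After multiplying by (x + 4): x^2 + x - 12

x^2 + x - 12


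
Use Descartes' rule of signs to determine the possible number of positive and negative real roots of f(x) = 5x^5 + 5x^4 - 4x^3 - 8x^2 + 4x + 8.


Descartes' rule of signs:

For positive roots, count sign changes in f(x) = 5x^5 + 5x^4 - 4x^3 - 8x^2 + 4x + 8:
Signs of coefficients: +, +, -, -, +, +
Number of sign changes: 2
Possible positive real roots: 2, 0

For negative roots, examine f(-x) = -5x^5 + 5x^4 + 4x^3 - 8x^2 - 4x + 8:
Signs of coefficients: -, +, +, -, -, +
Number of sign changes: 3
Possible negative real roots: 3, 1

Positive roots: 2 or 0; Negative roots: 3 or 1


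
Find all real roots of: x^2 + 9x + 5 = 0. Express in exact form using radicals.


Using the quadratic formula: x = (-b ± sqrt(b^2 - 4ac)) / (2a)
Here a = 1, b = 9, c = 5
Discriminant = b^2 - 4ac = 9^2 - 4(1)(5) = 81 - 20 = 61
Since discriminant = 61 > 0, there are two real roots.
x = (-9 ± sqrt(61)) / 2
Numerically: x ≈ -0.5949 or x ≈ -8.4051

x = (-9 + sqrt(61)) / 2 or x = (-9 - sqrt(61)) / 2


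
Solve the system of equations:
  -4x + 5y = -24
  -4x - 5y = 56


Using Cramer's rule:
Determinant D = (-4)(-5) - (-4)(5) = 20 + 20 = 40
Dx = (-24)(-5) - (56)(5) = 120 - 280 = -160
Dy = (-4)(56) - (-4)(-24) = -224 - 96 = -320
x = Dx/D = -160/40 = -4
y = Dy/D = -320/40 = -8

x = -4, y = -8


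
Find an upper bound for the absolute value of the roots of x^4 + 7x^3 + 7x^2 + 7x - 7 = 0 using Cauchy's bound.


Cauchy's bound: all roots r satisfy |r| <= 1 + max(|a_i/a_n|) for i = 0,...,n-1
where a_n is the leading coefficient.

Coefficients: [1, 7, 7, 7, -7]
Leading coefficient a_n = 1
Ratios |a_i/a_n|: 7, 7, 7, 7
Maximum ratio: 7
Cauchy's bound: |r| <= 1 + 7 = 8

Upper bound = 8


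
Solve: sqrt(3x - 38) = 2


Square both sides: 3x - 38 = 2^2 = 4
3x = 4 + 38 = 42
x = 14
Check: sqrt(3*14 - 38) = sqrt(4) = 2 ✓

x = 14


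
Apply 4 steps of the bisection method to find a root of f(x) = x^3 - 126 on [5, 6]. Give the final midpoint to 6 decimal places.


f(x) = x^3 - 126
f(5) = -1 < 0
f(6) = 90 > 0

Step 1: midpoint = (5.000000 + 6.000000)/2 = 5.500000
  f(5.500000) = 40.375000
  f(mid) > 0, so root is in [5.000000, 5.500000]

Step 2: midpoint = (5.000000 + 5.500000)/2 = 5.250000
  f(5.250000) = 18.703125
  f(mid) > 0, so root is in [5.000000, 5.250000]

Step 3: midpoint = (5.000000 + 5.250000)/2 = 5.125000
  f(5.125000) = 8.611328
  f(mid) > 0, so root is in [5.000000, 5.125000]

Step 4: midpoint = (5.000000 + 5.125000)/2 = 5.062500
  f(5.062500) = 3.746338
  f(mid) > 0, so root is in [5.000000, 5.062500]

midpoint = 5.062500


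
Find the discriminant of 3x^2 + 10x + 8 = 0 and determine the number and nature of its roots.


For ax^2 + bx + c = 0, discriminant D = b^2 - 4ac
Here a = 3, b = 10, c = 8
D = (10)^2 - 4(3)(8) = 100 - 96 = 4

D = 4 > 0 and is a perfect square (sqrt = 2)
The equation has 2 distinct real rational roots.

Discriminant = 4, 2 distinct real rational roots


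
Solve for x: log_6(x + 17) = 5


Convert to exponential form: x + 17 = 6^5 = 7776
x = 7776 - 17 = 7759
Check: log_6(7759 + 17) = log_6(7776) = log_6(7776) = 5 ✓

x = 7759


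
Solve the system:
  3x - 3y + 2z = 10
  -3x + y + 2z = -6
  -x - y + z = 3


Using Cramer's rule. Expand each determinant along the first row.
D  = 3*[1*1 - 2*(-1)] - (-3)*[(-3)*1 - 2*(-1)] + 2*[(-3)*(-1) - 1*(-1)]
  = 3*(3) - (-3)*(-1) + 2*(4) = 14
Dx = 10*[1*1 - 2*(-1)] - (-3)*[(-6)*1 - 2*3] + 2*[(-6)*(-1) - 1*3]
  = 10*(3) - (-3)*(-12) + 2*(3) = 0
Dy = 3*[(-6)*1 - 2*3] - 10*[(-3)*1 - 2*(-1)] + 2*[(-3)*3 - (-6)*(-1)]
  = 3*(-12) - 10*(-1) + 2*(-15) = -56
Dz = 3*[1*3 - (-6)*(-1)] - (-3)*[(-3)*3 - (-6)*(-1)] + 10*[(-3)*(-1) - 1*(-1)]
  = 3*(-3) - (-3)*(-15) + 10*(4) = -14
x = Dx/D = 0/14 = 0, y = Dy/D = -56/14 = -4, z = Dz/D = -14/14 = -1
Check eq1: (3)(0) + (-3)(-4) + (2)(-1) = 10 = 10 ✓
Check eq2: (-3)(0) + (1)(-4) + (2)(-1) = -6 = -6 ✓
Check eq3: (-1)(0) + (-1)(-4) + (1)(-1) = 3 = 3 ✓

x = 0, y = -4, z = -1


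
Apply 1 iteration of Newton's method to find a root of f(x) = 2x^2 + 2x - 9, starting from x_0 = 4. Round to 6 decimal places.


Newton's method: x_(n+1) = x_n - f(x_n)/f'(x_n)
f(x) = 2x^2 + 2x - 9
f'(x) = 4x + 2

Iteration 1:
  f(4.000000) = 31.000000
  f'(4.000000) = 18.000000
  x_1 = 4.000000 - (31.000000)/(18.000000) = 2.277778

x_1 = 2.277778


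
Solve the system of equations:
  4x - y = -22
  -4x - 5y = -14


Using Cramer's rule:
Determinant D = (4)(-5) - (-4)(-1) = -20 - 4 = -24
Dx = (-22)(-5) - (-14)(-1) = 110 - 14 = 96
Dy = (4)(-14) - (-4)(-22) = -56 - 88 = -144
x = Dx/D = 96/-24 = -4
y = Dy/D = -144/-24 = 6

x = -4, y = 6


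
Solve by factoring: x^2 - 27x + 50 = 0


We need two numbers that multiply to 50 and add to -27.
Those numbers are -2 and -25 (since (-2) * (-25) = 50 and (-2) + (-25) = -27).
So x^2 - 27x + 50 = (x - 2)(x - 25) = 0
Setting each factor to zero: x = 2 or x = 25

x = 2, x = 25


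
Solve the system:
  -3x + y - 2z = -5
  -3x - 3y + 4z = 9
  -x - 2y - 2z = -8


Using Cramer's rule. Expand each determinant along the first row.
D  = (-3)*[(-3)*(-2) - 4*(-2)] - 1*[(-3)*(-2) - 4*(-1)] + (-2)*[(-3)*(-2) - (-3)*(-1)]
  = (-3)*(14) - 1*(10) + (-2)*(3) = -58
Dx = (-5)*[(-3)*(-2) - 4*(-2)] - 1*[9*(-2) - 4*(-8)] + (-2)*[9*(-2) - (-3)*(-8)]
  = (-5)*(14) - 1*(14) + (-2)*(-42) = 0
Dy = (-3)*[9*(-2) - 4*(-8)] - (-5)*[(-3)*(-2) - 4*(-1)] + (-2)*[(-3)*(-8) - 9*(-1)]
  = (-3)*(14) - (-5)*(10) + (-2)*(33) = -58
Dz = (-3)*[(-3)*(-8) - 9*(-2)] - 1*[(-3)*(-8) - 9*(-1)] + (-5)*[(-3)*(-2) - (-3)*(-1)]
  = (-3)*(42) - 1*(33) + (-5)*(3) = -174
x = Dx/D = 0/-58 = 0, y = Dy/D = -58/-58 = 1, z = Dz/D = -174/-58 = 3
Check eq1: (-3)(0) + (1)(1) + (-2)(3) = -5 = -5 ✓
Check eq2: (-3)(0) + (-3)(1) + (4)(3) = 9 = 9 ✓
Check eq3: (-1)(0) + (-2)(1) + (-2)(3) = -8 = -8 ✓

x = 0, y = 1, z = 3


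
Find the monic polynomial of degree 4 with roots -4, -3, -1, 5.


A monic polynomial with roots -4, -3, -1, 5 is:
p(x) = (x + 4)(x + 3)(x + 1)(x - 5)
After multiplying by (x + 4): x + 4
After multiplying by (x + 3): x^2 + 7x + 12
After multiplying by (x + 1): x^3 + 8x^2 + 19x + 12
After multiplying by (x - 5): x^4 + 3x^3 - 21x^2 - 83x - 60

x^4 + 3x^3 - 21x^2 - 83x - 60


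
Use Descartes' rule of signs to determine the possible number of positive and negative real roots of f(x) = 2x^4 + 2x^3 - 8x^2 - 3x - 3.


Descartes' rule of signs:

For positive roots, count sign changes in f(x) = 2x^4 + 2x^3 - 8x^2 - 3x - 3:
Signs of coefficients: +, +, -, -, -
Number of sign changes: 1
Possible positive real roots: 1

For negative roots, examine f(-x) = 2x^4 - 2x^3 - 8x^2 + 3x - 3:
Signs of coefficients: +, -, -, +, -
Number of sign changes: 3
Possible negative real roots: 3, 1

Positive roots: 1; Negative roots: 3 or 1


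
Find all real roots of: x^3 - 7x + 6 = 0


Let p(x) = x^3 - 7x + 6. By the rational root theorem (leading coefficient 1), any rational root is an integer divisor of 6: try ±1, ±2, ... in turn.
Test x = 1: value = 0 ✓, so (x - 1) is a factor.
Synthetic division by (x - 1): bring down 1; 1(1) + 0 = 1; 1(1) - 7 = -6; (-6)(1) + 6 = 0 → quotient x^2 + x - 6, remainder 0.
Solve the quadratic x^2 + x - 6 = 0: discriminant = 1^2 - 4(1)(-6) = 1 + 24 = 25.
sqrt(25) = 5, so x = (-1 ± 5)/2: x = 2 or x = -3.

x = -3, x = 1, x = 2


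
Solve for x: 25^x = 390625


Express both sides with the same base.
390625 = 25^4
Since the bases match: x = 4

x = 4


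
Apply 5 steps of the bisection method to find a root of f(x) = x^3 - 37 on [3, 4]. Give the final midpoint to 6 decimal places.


f(x) = x^3 - 37
f(3) = -10 < 0
f(4) = 27 > 0

Step 1: midpoint = (3.000000 + 4.000000)/2 = 3.500000
  f(3.500000) = 5.875000
  f(mid) > 0, so root is in [3.000000, 3.500000]

Step 2: midpoint = (3.000000 + 3.500000)/2 = 3.250000
  f(3.250000) = -2.671875
  f(mid) < 0, so root is in [3.250000, 3.500000]

Step 3: midpoint = (3.250000 + 3.500000)/2 = 3.375000
  f(3.375000) = 1.443359
  f(mid) > 0, so root is in [3.250000, 3.375000]

Step 4: midpoint = (3.250000 + 3.375000)/2 = 3.312500
  f(3.312500) = -0.653076
  f(mid) < 0, so root is in [3.312500, 3.375000]

Step 5: midpoint = (3.312500 + 3.375000)/2 = 3.343750
  f(3.343750) = 0.385345
  f(mid) > 0, so root is in [3.312500, 3.343750]

midpoint = 3.343750


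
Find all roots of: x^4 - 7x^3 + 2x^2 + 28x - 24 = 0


Let p(x) = x^4 - 7x^3 + 2x^2 + 28x - 24. By the rational root theorem (leading coefficient 1), any rational root is an integer divisor of 24: try ±1, ±2, ... in turn.
Test x = 1: value = 0 ✓, so (x - 1) is a factor.
Synthetic division by (x - 1): bring down 1; 1(1) - 7 = -6; (-6)(1) + 2 = -4; (-4)(1) + 28 = 24; 24(1) - 24 = 0 → quotient x^3 - 6x^2 - 4x + 24, remainder 0.
Continue with the quotient x^3 - 6x^2 - 4x + 24 (candidates must divide 24; re-test x = 1 first in case it repeats).
Test x = 1: value = 15 ≠ 0.
Test x = -1: value = 21 ≠ 0.
Test x = 2: value = 0 ✓, so (x - 2) is a factor.
Synthetic division by (x - 2): bring down 1; 1(2) - 6 = -4; (-4)(2) - 4 = -12; (-12)(2) + 24 = 0 → quotient x^2 - 4x - 12, remainder 0.
Solve the quadratic x^2 - 4x - 12 = 0: discriminant = (-4)^2 - 4(1)(-12) = 16 + 48 = 64.
sqrt(64) = 8, so x = (4 ± 8)/2: x = 6 or x = -2.
Collecting all roots found:

x = -2, x = 1, x = 2, x = 6


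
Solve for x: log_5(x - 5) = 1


Convert to exponential form: x - 5 = 5^1 = 5
x = 5 + 5 = 10
Check: log_5(10 - 5) = log_5(5) = log_5(5) = 1 ✓

x = 10


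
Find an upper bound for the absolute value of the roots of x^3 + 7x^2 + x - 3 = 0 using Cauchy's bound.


Cauchy's bound: all roots r satisfy |r| <= 1 + max(|a_i/a_n|) for i = 0,...,n-1
where a_n is the leading coefficient.

Coefficients: [1, 7, 1, -3]
Leading coefficient a_n = 1
Ratios |a_i/a_n|: 7, 1, 3
Maximum ratio: 7
Cauchy's bound: |r| <= 1 + 7 = 8

Upper bound = 8


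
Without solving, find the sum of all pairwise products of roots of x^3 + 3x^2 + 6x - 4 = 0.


By Vieta's formulas for x^3 + bx^2 + cx + d = 0:
  r1 + r2 + r3 = -b/a = -3
  r1*r2 + r1*r3 + r2*r3 = c/a = 6
  r1*r2*r3 = -d/a = 4


Sum of pairwise products = 6


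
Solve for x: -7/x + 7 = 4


Subtract 7 from both sides: -7/x = -3
Multiply both sides by x: -7 = -3 * x
Divide by -3: x = 7/3

x = 7/3


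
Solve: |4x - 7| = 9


An absolute value equation |expr| = 9 gives two cases:
Case 1: 4x - 7 = 9
  4x = 16, so x = 4
Case 2: 4x - 7 = -9
  4x = -2, so x = -1/2

x = -1/2, x = 4


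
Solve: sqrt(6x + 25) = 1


Square both sides: 6x + 25 = 1^2 = 1
6x = 1 - 25 = -24
x = -4
Check: sqrt(6*(-4) + 25) = sqrt(1) = 1 ✓

x = -4


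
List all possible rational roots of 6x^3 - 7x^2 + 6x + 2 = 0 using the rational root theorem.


Rational root theorem: possible roots are ±p/q where:
  p divides the constant term (2): p ∈ {1, 2}
  q divides the leading coefficient (6): q ∈ {1, 2, 3, 6}

All possible rational roots: -2, -1, -2/3, -1/2, -1/3, -1/6, 1/6, 1/3, 1/2, 2/3, 1, 2

-2, -1, -2/3, -1/2, -1/3, -1/6, 1/6, 1/3, 1/2, 2/3, 1, 2


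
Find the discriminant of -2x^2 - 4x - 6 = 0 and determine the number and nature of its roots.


For ax^2 + bx + c = 0, discriminant D = b^2 - 4ac
Here a = -2, b = -4, c = -6
D = (-4)^2 - 4(-2)(-6) = 16 - 48 = -32

D = -32 < 0
The equation has no real roots (2 complex conjugate roots).

Discriminant = -32, no real roots (2 complex conjugate roots)


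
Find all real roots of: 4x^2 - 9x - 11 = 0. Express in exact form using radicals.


Using the quadratic formula: x = (-b ± sqrt(b^2 - 4ac)) / (2a)
Here a = 4, b = -9, c = -11
Discriminant = b^2 - 4ac = (-9)^2 - 4(4)(-11) = 81 + 176 = 257
Since discriminant = 257 > 0, there are two real roots.
x = (9 ± sqrt(257)) / 8
Numerically: x ≈ 3.1289 or x ≈ -0.8789

x = (9 + sqrt(257)) / 8 or x = (9 - sqrt(257)) / 8


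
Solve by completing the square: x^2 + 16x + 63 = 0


Start: x^2 + 16x + 63 = 0
Move constant: x^2 + 16x = -63
Half of 16 is 8, squared is 64
Add 64 to both sides: x^2 + 16x + 64 = 1
(x + 8)^2 = 1
x + 8 = ±1
x = -8 + 1 = -7 or x = -8 - 1 = -9

x = -9, x = -7


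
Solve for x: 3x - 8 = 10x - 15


Starting with: 3x - 8 = 10x - 15
Move all x terms to left: (3 - 10)x = -15 + 8
Simplify: -7x = -7
Divide both sides by -7: x = 1

x = 1


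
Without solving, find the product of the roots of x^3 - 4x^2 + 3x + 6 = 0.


By Vieta's formulas for x^3 + bx^2 + cx + d = 0:
  r1 + r2 + r3 = -b/a = 4
  r1*r2 + r1*r3 + r2*r3 = c/a = 3
  r1*r2*r3 = -d/a = -6


Product = -6


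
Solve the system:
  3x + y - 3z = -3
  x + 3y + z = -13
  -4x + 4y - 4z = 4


Using Cramer's rule. Expand each determinant along the first row.
D  = 3*[3*(-4) - 1*4] - 1*[1*(-4) - 1*(-4)] + (-3)*[1*4 - 3*(-4)]
  = 3*(-16) - 1*(0) + (-3)*(16) = -96
Dx = (-3)*[3*(-4) - 1*4] - 1*[(-13)*(-4) - 1*4] + (-3)*[(-13)*4 - 3*4]
  = (-3)*(-16) - 1*(48) + (-3)*(-64) = 192
Dy = 3*[(-13)*(-4) - 1*4] - (-3)*[1*(-4) - 1*(-4)] + (-3)*[1*4 - (-13)*(-4)]
  = 3*(48) - (-3)*(0) + (-3)*(-48) = 288
Dz = 3*[3*4 - (-13)*4] - 1*[1*4 - (-13)*(-4)] + (-3)*[1*4 - 3*(-4)]
  = 3*(64) - 1*(-48) + (-3)*(16) = 192
x = Dx/D = 192/-96 = -2, y = Dy/D = 288/-96 = -3, z = Dz/D = 192/-96 = -2
Check eq1: (3)(-2) + (1)(-3) + (-3)(-2) = -3 = -3 ✓
Check eq2: (1)(-2) + (3)(-3) + (1)(-2) = -13 = -13 ✓
Check eq3: (-4)(-2) + (4)(-3) + (-4)(-2) = 4 = 4 ✓

x = -2, y = -3, z = -2


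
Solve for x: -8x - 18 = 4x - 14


Starting with: -8x - 18 = 4x - 14
Move all x terms to left: (-8 - 4)x = -14 + 18
Simplify: -12x = 4
Divide both sides by -12: x = -1/3

x = -1/3


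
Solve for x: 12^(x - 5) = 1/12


Express both sides with the same base.
1/12 = 12^(-1)
Since the bases match, equate exponents: x - 5 = -1
So x = -1 - (-5) = 4

x = 4


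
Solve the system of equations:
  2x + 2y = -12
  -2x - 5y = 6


Using Cramer's rule:
Determinant D = (2)(-5) - (-2)(2) = -10 + 4 = -6
Dx = (-12)(-5) - (6)(2) = 60 - 12 = 48
Dy = (2)(6) - (-2)(-12) = 12 - 24 = -12
x = Dx/D = 48/-6 = -8
y = Dy/D = -12/-6 = 2

x = -8, y = 2


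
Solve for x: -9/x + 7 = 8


Subtract 7 from both sides: -9/x = 1
Multiply both sides by x: -9 = 1 * x
Divide by 1: x = -9

x = -9


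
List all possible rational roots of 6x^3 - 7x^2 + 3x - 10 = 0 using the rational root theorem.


Rational root theorem: possible roots are ±p/q where:
  p divides the constant term (-10): p ∈ {1, 2, 5, 10}
  q divides the leading coefficient (6): q ∈ {1, 2, 3, 6}

All possible rational roots: -10, -5, -10/3, -5/2, -2, -5/3, -1, -5/6, -2/3, -1/2, -1/3, -1/6, 1/6, 1/3, 1/2, 2/3, 5/6, 1, 5/3, 2, 5/2, 10/3, 5, 10

-10, -5, -10/3, -5/2, -2, -5/3, -1, -5/6, -2/3, -1/2, -1/3, -1/6, 1/6, 1/3, 1/2, 2/3, 5/6, 1, 5/3, 2, 5/2, 10/3, 5, 10


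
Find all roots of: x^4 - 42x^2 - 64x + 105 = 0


Let p(x) = x^4 - 42x^2 - 64x + 105. By the rational root theorem (leading coefficient 1), any rational root is an integer divisor of 105: try ±1, ±2, ... in turn.
Test x = 1: value = 0 ✓, so (x - 1) is a factor.
Synthetic division by (x - 1): bring down 1; 1(1) + 0 = 1; 1(1) - 42 = -41; (-41)(1) - 64 = -105; (-105)(1) + 105 = 0 → quotient x^3 + x^2 - 41x - 105, remainder 0.
Continue with the quotient x^3 + x^2 - 41x - 105 (candidates must divide 105; re-test x = 1 first in case it repeats).
Test x = 1: value = -144 ≠ 0.
Test x = -1: value = -64 ≠ 0.
Test x = 3: value = -192 ≠ 0.
Test x = -3: value = 0 ✓, so (x + 3) is a factor.
Synthetic division by (x + 3): bring down 1; 1(-3) + 1 = -2; (-2)(-3) - 41 = -35; (-35)(-3) - 105 = 0 → quotient x^2 - 2x - 35, remainder 0.
Solve the quadratic x^2 - 2x - 35 = 0: discriminant = (-2)^2 - 4(1)(-35) = 4 + 140 = 144.
sqrt(144) = 12, so x = (2 ± 12)/2: x = 7 or x = -5.
Collecting all roots found:

x = -5, x = -3, x = 1, x = 7
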